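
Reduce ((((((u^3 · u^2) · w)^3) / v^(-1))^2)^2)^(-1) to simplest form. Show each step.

((((((u^3 · u^2) · w)^3) / v^(-1))^2)^2)^(-1)
= (((((u^3 · u^2) · w)^3) / v^(-1))^2)^(-2)    [power of a power]
= ((((u^3 · u^2) · w)^3) / v^(-1))^(-4)    [power of a power]
= ((((u^3 · u^2) · w)^3)^(-4)) / ((v^(-1))^(-4))    [power of a quotient]
= (((u^3 · u^2) · w)^(-12)) / ((v^(-1))^(-4))    [power of a power]
= (((u^3 · u^2)^(-12)) · (w^(-12))) / ((v^(-1))^(-4))    [power of a product]
= ((((u^3)^(-12)) · ((u^2)^(-12))) · (w^(-12))) / ((v^(-1))^(-4))    [power of a product]
= ((u^(-36) · ((u^2)^(-12))) · (w^(-12))) / ((v^(-1))^(-4))    [power of a power]
= ((u^(-36) · u^(-24)) · (w^(-12))) / ((v^(-1))^(-4))    [power of a power]
= (u^(-60) · (w^(-12))) / ((v^(-1))^(-4))    [product of powers]
= (u^(-60) · w^(-12)) / v^4    [power of a power]
= u^(-60)·v^(-4)·w^(-12)    [quotient of powers]

u^(-60)·v^(-4)·w^(-12)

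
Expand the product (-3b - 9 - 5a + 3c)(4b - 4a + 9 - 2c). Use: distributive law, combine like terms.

-12b^2 - 8ab - 63b + 18bc - 9a - 81 + 45c + 20a^2 - 2ac - 6c^2

(-3b - 9 - 5a + 3c)(4b - 4a + 9 - 2c)
= -12b^2 + 12ab - 27b + 6bc - 36b + 36a - 81 + 18c - 20ab + 20a^2 - 45a + 10ac + 12bc - 12ac + 27c - 6c^2    [distributive law]
= -12b^2 - 8ab - 63b + 18bc - 9a - 81 + 45c + 20a^2 - 2ac - 6c^2    [combine like terms]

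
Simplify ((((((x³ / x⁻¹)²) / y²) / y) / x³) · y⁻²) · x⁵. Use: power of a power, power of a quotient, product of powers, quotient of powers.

((((((x³ / x⁻¹)²) / y²) / y) / x³) · y⁻²) · x⁵
= (((((((x³)²) / ((x⁻¹)²)) / y²) / y) / x³) · y⁻²) · x⁵    [power of a quotient]
= (((((x⁶ / ((x⁻¹)²)) / y²) / y) / x³) · y⁻²) · x⁵    [power of a power]
= (((((x⁶ / x⁻²) / y²) / y) / x³) · y⁻²) · x⁵    [power of a power]
= ((((x⁸ / y²) / y) / x³) · y⁻²) · x⁵    [quotient of powers]
= x¹⁰y⁻⁵    [quotient of powers; product of powers]

x¹⁰y⁻⁵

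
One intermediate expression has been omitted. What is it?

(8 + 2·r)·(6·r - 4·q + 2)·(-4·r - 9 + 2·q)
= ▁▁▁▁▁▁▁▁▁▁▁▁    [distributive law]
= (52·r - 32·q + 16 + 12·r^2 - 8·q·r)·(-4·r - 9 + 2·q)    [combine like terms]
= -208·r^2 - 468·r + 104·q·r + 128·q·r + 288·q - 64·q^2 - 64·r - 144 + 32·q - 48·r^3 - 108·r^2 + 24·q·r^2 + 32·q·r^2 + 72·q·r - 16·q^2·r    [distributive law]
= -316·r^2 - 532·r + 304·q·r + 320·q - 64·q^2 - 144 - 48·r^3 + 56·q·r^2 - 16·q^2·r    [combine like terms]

Applying distributive law to the line above:

(48·r - 32·q + 16 + 12·r^2 - 8·q·r + 4·r)·(-4·r - 9 + 2·q)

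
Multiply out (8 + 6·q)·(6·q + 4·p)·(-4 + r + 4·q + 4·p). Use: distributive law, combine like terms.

(8 + 6·q)·(6·q + 4·p)·(-4 + r + 4·q + 4·p)
= (48·q + 32·p + 36·q^2 + 24·p·q)·(-4 + r + 4·q + 4·p)    [distributive law]
= -192·q + 48·q·r + 192·q^2 + 192·p·q - 128·p + 32·p·r + 128·p·q + 128·p^2 - 144·q^2 + 36·q^2·r + 144·q^3 + 144·p·q^2 - 96·p·q + 24·p·q·r + 96·p·q^2 + 96·p^2·q    [distributive law]
= -192·q + 48·q·r + 48·q^2 + 224·p·q - 128·p + 32·p·r + 128·p^2 + 36·q^2·r + 144·q^3 + 240·p·q^2 + 24·p·q·r + 96·p^2·q    [combine like terms]

-192·q + 48·q·r + 48·q^2 + 224·p·q - 128·p + 32·p·r + 128·p^2 + 36·q^2·r + 144·q^3 + 240·p·q^2 + 24·p·q·r + 96·p^2·q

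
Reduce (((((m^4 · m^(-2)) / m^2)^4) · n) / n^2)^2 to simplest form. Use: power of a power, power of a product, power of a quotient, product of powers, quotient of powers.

n^(-2)

(((((m^4 · m^(-2)) / m^2)^4) · n) / n^2)^2
= (((((m^4 · m^(-2)) / m^2)^4) · n)^2) / ((n^2)^2)    [power of a quotient]
= (((((m^4 · m^(-2)) / m^2)^4)^2) · (n^2)) / ((n^2)^2)    [power of a product]
= ((((m^4 · m^(-2)) / m^2)^8) · (n^2)) / ((n^2)^2)    [power of a power]
= ((((m^4 · m^(-2))^8) / ((m^2)^8)) · (n^2)) / ((n^2)^2)    [power of a quotient]
= (((((m^4)^8) · ((m^(-2))^8)) / ((m^2)^8)) · (n^2)) / ((n^2)^2)    [power of a product]
= (((m^32 · ((m^(-2))^8)) / ((m^2)^8)) · (n^2)) / ((n^2)^2)    [power of a power]
= (((m^32 · m^(-16)) / ((m^2)^8)) · (n^2)) / ((n^2)^2)    [power of a power]
= ((m^16 / ((m^2)^8)) · (n^2)) / ((n^2)^2)    [product of powers]
= ((m^16 / m^16) · (n^2)) / ((n^2)^2)    [power of a power]
= (m^0 · (n^2)) / ((n^2)^2)    [quotient of powers]
= (m^0 · n^2) / n^4    [power of a power]
= n^(-2)    [quotient of powers]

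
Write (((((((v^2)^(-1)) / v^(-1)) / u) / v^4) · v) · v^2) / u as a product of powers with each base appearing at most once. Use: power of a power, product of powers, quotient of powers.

u^(-2)·v^(-2)

(((((((v^2)^(-1)) / v^(-1)) / u) / v^4) · v) · v^2) / u
= (((((v^(-2) / v^(-1)) / u) / v^4) · v) · v^2) / u    [power of a power]
= ((((v^(-1) / u) / v^4) · v) · v^2) / u    [quotient of powers]
= u^(-2)·v^(-2)    [quotient of powers; product of powers]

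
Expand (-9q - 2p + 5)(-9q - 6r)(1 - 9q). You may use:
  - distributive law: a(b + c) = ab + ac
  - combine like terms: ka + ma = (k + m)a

486q² - 729q³ + 324qr - 486q²r + 18pq - 162pq² + 12pr - 108pqr - 45q - 30r

(-9q - 2p + 5)(-9q - 6r)(1 - 9q)
= (81q² + 54qr + 18pq + 12pr - 45q - 30r)(1 - 9q)    [distributive law]
= 81q² - 729q³ + 54qr - 486q²r + 18pq - 162pq² + 12pr - 108pqr - 45q + 405q² - 30r + 270qr    [distributive law]
= 486q² - 729q³ + 324qr - 486q²r + 18pq - 162pq² + 12pr - 108pqr - 45q - 30r    [combine like terms]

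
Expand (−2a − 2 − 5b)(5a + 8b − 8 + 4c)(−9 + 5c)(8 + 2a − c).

(−2a − 2 − 5b)(5a + 8b − 8 + 4c)(−9 + 5c)(8 + 2a − c)
= (−10a^2 − 16ab + 16a − 8ac − 10a − 16b + 16 − 8c − 25ab − 40b^2 + 40b − 20bc)(−9 + 5c)(8 + 2a − c)    [distributive law]
= (−10a^2 − 41ab + 6a − 8ac + 24b + 16 − 8c − 40b^2 − 20bc)(−9 + 5c)(8 + 2a − c)    [combine like terms]
= (90a^2 − 50a^2c + 369ab − 205abc − 54a + 30ac + 72ac − 40ac^2 − 216b + 120bc − 144 + 80c + 72c − 40c^2 + 360b^2 − 200b^2c + 180bc − 100bc^2)(8 + 2a − c)    [distributive law]
= (90a^2 − 50a^2c + 369ab − 205abc − 54a + 102ac − 40ac^2 − 216b + 300bc − 144 + 152c − 40c^2 + 360b^2 − 200b^2c − 100bc^2)(8 + 2a − c)    [combine like terms]
= 720a^2 + 180a^3 − 90a^2c − 400a^2c − 100a^3c + 50a^2c^2 + 2952ab + 738a^2b − 369abc − 1640abc − 410a^2bc + 205abc^2 − 432a − 108a^2 + 54ac + 816ac + 204a^2c − 102ac^2 − 320ac^2 − 80a^2c^2 + 40ac^3 − 1728b − 432ab + 216bc + 2400bc + 600abc − 300bc^2 − 1152 − 288a + 144c + 1216c + 304ac − 152c^2 − 320c^2 − 80ac^2 + 40c^3 + 2880b^2 + 720ab^2 − 360b^2c − 1600b^2c − 400ab^2c + 200b^2c^2 − 800bc^2 − 200abc^2 + 100bc^3    [distributive law]
= 612a^2 + 180a^3 − 286a^2c − 100a^3c − 30a^2c^2 + 2520ab + 738a^2b − 1409abc − 410a^2bc + 5abc^2 − 720a + 1174ac − 502ac^2 + 40ac^3 − 1728b + 2616bc − 1100bc^2 − 1152 + 1360c − 472c^2 + 40c^3 + 2880b^2 + 720ab^2 − 1960b^2c − 400ab^2c + 200b^2c^2 + 100bc^3    [combine like terms]

612a^2 + 180a^3 − 286a^2c − 100a^3c − 30a^2c^2 + 2520ab + 738a^2b − 1409abc − 410a^2bc + 5abc^2 − 720a + 1174ac − 502ac^2 + 40ac^3 − 1728b + 2616bc − 1100bc^2 − 1152 + 1360c − 472c^2 + 40c^3 + 2880b^2 + 720ab^2 − 1960b^2c − 400ab^2c + 200b^2c^2 + 100bc^3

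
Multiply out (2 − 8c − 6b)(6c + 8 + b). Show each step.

−52c + 16 − 46b − 48c² − 44bc − 6b²

(2 − 8c − 6b)(6c + 8 + b)
= 12c + 16 + 2b − 48c² − 64c − 8bc − 36bc − 48b − 6b²    [distributive law]
= −52c + 16 − 46b − 48c² − 44bc − 6b²    [combine like terms]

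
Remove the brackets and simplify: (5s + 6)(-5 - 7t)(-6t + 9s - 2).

(5s + 6)(-5 - 7t)(-6t + 9s - 2)
= (-25s - 35st - 30 - 42t)(-6t + 9s - 2)    [distributive law]
= 150st - 225s^2 + 50s + 210st^2 - 315s^2t + 70st + 180t - 270s + 60 + 252t^2 - 378st + 84t    [distributive law]
= -158st - 225s^2 - 220s + 210st^2 - 315s^2t + 264t + 60 + 252t^2    [combine like terms]

-158st - 225s^2 - 220s + 210st^2 - 315s^2t + 264t + 60 + 252t^2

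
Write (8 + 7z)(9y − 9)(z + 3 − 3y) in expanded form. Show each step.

450yz + 432y − 216y² − 261z − 216 + 63yz² − 189y²z − 63z²

(8 + 7z)(9y − 9)(z + 3 − 3y)
= (72y − 72 + 63yz − 63z)(z + 3 − 3y)    [distributive law]
= 72yz + 216y − 216y² − 72z − 216 + 216y + 63yz² + 189yz − 189y²z − 63z² − 189z + 189yz    [distributive law]
= 450yz + 432y − 216y² − 261z − 216 + 63yz² − 189y²z − 63z²    [combine like terms]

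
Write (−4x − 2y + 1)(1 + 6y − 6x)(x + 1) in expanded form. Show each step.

14x^2 − 9x − 12x^2y − 8xy + 24x^3 + 4y − 12xy^2 − 12y^2 + 1

(−4x − 2y + 1)(1 + 6y − 6x)(x + 1)
= (−4x − 24xy + 24x^2 − 2y − 12y^2 + 12xy + 1 + 6y − 6x)(x + 1)    [distributive law]
= (−10x − 12xy + 24x^2 + 4y − 12y^2 + 1)(x + 1)    [combine like terms]
= −10x^2 − 10x − 12x^2y − 12xy + 24x^3 + 24x^2 + 4xy + 4y − 12xy^2 − 12y^2 + x + 1    [distributive law]
= 14x^2 − 9x − 12x^2y − 8xy + 24x^3 + 4y − 12xy^2 − 12y^2 + 1    [combine like terms]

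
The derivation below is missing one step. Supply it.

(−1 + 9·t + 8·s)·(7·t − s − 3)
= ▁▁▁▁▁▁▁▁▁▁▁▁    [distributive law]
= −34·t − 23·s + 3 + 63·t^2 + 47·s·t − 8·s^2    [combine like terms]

By distributive law:

−7·t + s + 3 + 63·t^2 − 9·s·t − 27·t + 56·s·t − 8·s^2 − 24·s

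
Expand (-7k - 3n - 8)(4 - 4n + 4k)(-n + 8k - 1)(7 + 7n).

56kn + 1988kn^2 - 3164k^2 - 2072k^2n - 1372k + 560kn^3 + 1092k^2n^2 - 1568k^3 - 1568k^3n - 140n^2 - 308n^3 + 308n - 84n^4 + 224

(-7k - 3n - 8)(4 - 4n + 4k)(-n + 8k - 1)(7 + 7n)
= (-28k + 28kn - 28k^2 - 12n + 12n^2 - 12kn - 32 + 32n - 32k)(-n + 8k - 1)(7 + 7n)    [distributive law]
= (-60k + 16kn - 28k^2 + 20n + 12n^2 - 32)(-n + 8k - 1)(7 + 7n)    [combine like terms]
= (60kn - 480k^2 + 60k - 16kn^2 + 128k^2n - 16kn + 28k^2n - 224k^3 + 28k^2 - 20n^2 + 160kn - 20n - 12n^3 + 96kn^2 - 12n^2 + 32n - 256k + 32)(7 + 7n)    [distributive law]
= (204kn - 452k^2 - 196k + 80kn^2 + 156k^2n - 224k^3 - 32n^2 + 12n - 12n^3 + 32)(7 + 7n)    [combine like terms]
= 1428kn + 1428kn^2 - 3164k^2 - 3164k^2n - 1372k - 1372kn + 560kn^2 + 560kn^3 + 1092k^2n + 1092k^2n^2 - 1568k^3 - 1568k^3n - 224n^2 - 224n^3 + 84n + 84n^2 - 84n^3 - 84n^4 + 224 + 224n    [distributive law]
= 56kn + 1988kn^2 - 3164k^2 - 2072k^2n - 1372k + 560kn^3 + 1092k^2n^2 - 1568k^3 - 1568k^3n - 140n^2 - 308n^3 + 308n - 84n^4 + 224    [combine like terms]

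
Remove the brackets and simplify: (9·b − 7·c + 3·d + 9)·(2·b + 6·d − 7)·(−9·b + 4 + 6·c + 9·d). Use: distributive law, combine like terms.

(9·b − 7·c + 3·d + 9)·(2·b + 6·d − 7)·(−9·b + 4 + 6·c + 9·d)
= (18·b^2 + 54·b·d − 63·b − 14·b·c − 42·c·d + 49·c + 6·b·d + 18·d^2 − 21·d + 18·b + 54·d − 63)·(−9·b + 4 + 6·c + 9·d)    [distributive law]
= (18·b^2 + 60·b·d − 45·b − 14·b·c − 42·c·d + 49·c + 18·d^2 + 33·d − 63)·(−9·b + 4 + 6·c + 9·d)    [combine like terms]
= −162·b^3 + 72·b^2 + 108·b^2·c + 162·b^2·d − 540·b^2·d + 240·b·d + 360·b·c·d + 540·b·d^2 + 405·b^2 − 180·b − 270·b·c − 405·b·d + 126·b^2·c − 56·b·c − 84·b·c^2 − 126·b·c·d + 378·b·c·d − 168·c·d − 252·c^2·d − 378·c·d^2 − 441·b·c + 196·c + 294·c^2 + 441·c·d − 162·b·d^2 + 72·d^2 + 108·c·d^2 + 162·d^3 − 297·b·d + 132·d + 198·c·d + 297·d^2 + 567·b − 252 − 378·c − 567·d    [distributive law]
= −162·b^3 + 477·b^2 + 234·b^2·c − 378·b^2·d − 462·b·d + 612·b·c·d + 378·b·d^2 + 387·b − 767·b·c − 84·b·c^2 + 471·c·d − 252·c^2·d − 270·c·d^2 − 182·c + 294·c^2 + 369·d^2 + 162·d^3 − 435·d − 252    [combine like terms]

−162·b^3 + 477·b^2 + 234·b^2·c − 378·b^2·d − 462·b·d + 612·b·c·d + 378·b·d^2 + 387·b − 767·b·c − 84·b·c^2 + 471·c·d − 252·c^2·d − 270·c·d^2 − 182·c + 294·c^2 + 369·d^2 + 162·d^3 − 435·d − 252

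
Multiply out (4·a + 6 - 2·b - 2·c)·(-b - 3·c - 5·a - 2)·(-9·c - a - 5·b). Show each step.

-52·a·b·c + 94·a^2·b - 32·a·b^2 + 12·a·c^2 + 182·a^2·c + 20·a^3 + 356·a·c + 38·a^2 + 192·a·b + 88·b·c + 10·b^2 + 126·c^2 + 108·c + 12·a + 60·b - 58·b^2·c - 10·b^3 - 102·b·c^2 - 54·c^3

(4·a + 6 - 2·b - 2·c)·(-b - 3·c - 5·a - 2)·(-9·c - a - 5·b)
= (-4·a·b - 12·a·c - 20·a^2 - 8·a - 6·b - 18·c - 30·a - 12 + 2·b^2 + 6·b·c + 10·a·b + 4·b + 2·b·c + 6·c^2 + 10·a·c + 4·c)·(-9·c - a - 5·b)    [distributive law]
= (6·a·b - 2·a·c - 20·a^2 - 38·a - 2·b - 14·c - 12 + 2·b^2 + 8·b·c + 6·c^2)·(-9·c - a - 5·b)    [combine like terms]
= -54·a·b·c - 6·a^2·b - 30·a·b^2 + 18·a·c^2 + 2·a^2·c + 10·a·b·c + 180·a^2·c + 20·a^3 + 100·a^2·b + 342·a·c + 38·a^2 + 190·a·b + 18·b·c + 2·a·b + 10·b^2 + 126·c^2 + 14·a·c + 70·b·c + 108·c + 12·a + 60·b - 18·b^2·c - 2·a·b^2 - 10·b^3 - 72·b·c^2 - 8·a·b·c - 40·b^2·c - 54·c^3 - 6·a·c^2 - 30·b·c^2    [distributive law]
= -52·a·b·c + 94·a^2·b - 32·a·b^2 + 12·a·c^2 + 182·a^2·c + 20·a^3 + 356·a·c + 38·a^2 + 192·a·b + 88·b·c + 10·b^2 + 126·c^2 + 108·c + 12·a + 60·b - 58·b^2·c - 10·b^3 - 102·b·c^2 - 54·c^3    [combine like terms]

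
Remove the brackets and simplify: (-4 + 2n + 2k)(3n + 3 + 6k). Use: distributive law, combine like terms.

(-4 + 2n + 2k)(3n + 3 + 6k)
= -12n - 12 - 24k + 6n² + 6n + 12kn + 6kn + 6k + 12k²    [distributive law]
= -6n - 12 - 18k + 6n² + 18kn + 12k²    [combine like terms]

-6n - 12 - 18k + 6n² + 18kn + 12k²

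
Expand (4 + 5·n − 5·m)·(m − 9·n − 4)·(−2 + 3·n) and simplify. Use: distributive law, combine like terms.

−48·m − 28·m·n + 64·n − 78·n^2 + 32 + 150·m·n^2 − 135·n^3 + 10·m^2 − 15·m^2·n

(4 + 5·n − 5·m)·(m − 9·n − 4)·(−2 + 3·n)
= (4·m − 36·n − 16 + 5·m·n − 45·n^2 − 20·n − 5·m^2 + 45·m·n + 20·m)·(−2 + 3·n)    [distributive law]
= (24·m − 56·n − 16 + 50·m·n − 45·n^2 − 5·m^2)·(−2 + 3·n)    [combine like terms]
= −48·m + 72·m·n + 112·n − 168·n^2 + 32 − 48·n − 100·m·n + 150·m·n^2 + 90·n^2 − 135·n^3 + 10·m^2 − 15·m^2·n    [distributive law]
= −48·m − 28·m·n + 64·n − 78·n^2 + 32 + 150·m·n^2 − 135·n^3 + 10·m^2 − 15·m^2·n    [combine like terms]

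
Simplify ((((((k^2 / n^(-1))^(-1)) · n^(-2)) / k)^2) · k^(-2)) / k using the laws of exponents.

k^(-9)n^(-6)

((((((k^2 / n^(-1))^(-1)) · n^(-2)) / k)^2) · k^(-2)) / k
= ((((((k^2 / n^(-1))^(-1)) · n^(-2))^2) / (k^2)) · k^(-2)) / k    [power of a quotient]
= ((((((k^2 / n^(-1))^(-1))^2) · ((n^(-2))^2)) / (k^2)) · k^(-2)) / k    [power of a product]
= (((((k^2 / n^(-1))^(-2)) · ((n^(-2))^2)) / (k^2)) · k^(-2)) / k    [power of a power]
= ((((((k^2)^(-2)) / ((n^(-1))^(-2))) · ((n^(-2))^2)) / (k^2)) · k^(-2)) / k    [power of a quotient]
= ((((k^(-4) / ((n^(-1))^(-2))) · ((n^(-2))^2)) / (k^2)) · k^(-2)) / k    [power of a power]
= ((((k^(-4) / n^2) · ((n^(-2))^2)) / (k^2)) · k^(-2)) / k    [power of a power]
= ((((k^(-4) / n^2) · n^(-4)) / (k^2)) · k^(-2)) / k    [power of a power]
= k^(-9)n^(-6)    [quotient of powers; product of powers]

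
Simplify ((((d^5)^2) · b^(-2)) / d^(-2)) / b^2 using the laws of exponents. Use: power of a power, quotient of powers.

((((d^5)^2) · b^(-2)) / d^(-2)) / b^2
= ((d^10 · b^(-2)) / d^(-2)) / b^2    [power of a power]
= b^(-4)·d^12    [quotient of powers]

b^(-4)·d^12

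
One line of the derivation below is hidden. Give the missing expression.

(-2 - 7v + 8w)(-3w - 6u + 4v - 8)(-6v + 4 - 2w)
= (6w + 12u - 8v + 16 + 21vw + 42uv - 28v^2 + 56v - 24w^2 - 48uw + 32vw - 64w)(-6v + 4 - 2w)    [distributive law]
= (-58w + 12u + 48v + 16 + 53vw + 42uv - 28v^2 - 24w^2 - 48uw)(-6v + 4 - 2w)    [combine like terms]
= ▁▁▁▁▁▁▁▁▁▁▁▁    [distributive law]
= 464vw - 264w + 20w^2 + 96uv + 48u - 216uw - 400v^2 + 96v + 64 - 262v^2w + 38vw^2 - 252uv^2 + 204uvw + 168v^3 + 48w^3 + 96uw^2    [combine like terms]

After distributive law, the bracketed line is:

348vw - 232w + 116w^2 - 72uv + 48u - 24uw - 288v^2 + 192v - 96vw - 96v + 64 - 32w - 318v^2w + 212vw - 106vw^2 - 252uv^2 + 168uv - 84uvw + 168v^3 - 112v^2 + 56v^2w + 144vw^2 - 96w^2 + 48w^3 + 288uvw - 192uw + 96uw^2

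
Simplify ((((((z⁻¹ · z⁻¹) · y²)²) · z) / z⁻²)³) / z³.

y¹²z⁻⁶

((((((z⁻¹ · z⁻¹) · y²)²) · z) / z⁻²)³) / z³
= ((((((z⁻¹ · z⁻¹) · y²)²) · z)³) / ((z⁻²)³)) / z³    [power of a quotient]
= ((((((z⁻¹ · z⁻¹) · y²)²)³) · (z³)) / ((z⁻²)³)) / z³    [power of a product]
= (((((z⁻¹ · z⁻¹) · y²)⁶) · (z³)) / ((z⁻²)³)) / z³    [power of a power]
= (((((z⁻¹ · z⁻¹)⁶) · ((y²)⁶)) · (z³)) / ((z⁻²)³)) / z³    [power of a product]
= ((((((z⁻¹)⁶) · ((z⁻¹)⁶)) · ((y²)⁶)) · (z³)) / ((z⁻²)³)) / z³    [power of a product]
= ((((z⁻⁶ · ((z⁻¹)⁶)) · ((y²)⁶)) · (z³)) / ((z⁻²)³)) / z³    [power of a power]
= ((((z⁻⁶ · z⁻⁶) · ((y²)⁶)) · (z³)) / ((z⁻²)³)) / z³    [power of a power]
= (((z⁻¹² · ((y²)⁶)) · (z³)) / ((z⁻²)³)) / z³    [product of powers]
= (((z⁻¹² · y¹²) · (z³)) / ((z⁻²)³)) / z³    [power of a power]
= (((z⁻¹² · y¹²) · z³) / z⁻⁶) / z³    [power of a power]
= y¹²z⁻⁶    [quotient of powers; product of powers]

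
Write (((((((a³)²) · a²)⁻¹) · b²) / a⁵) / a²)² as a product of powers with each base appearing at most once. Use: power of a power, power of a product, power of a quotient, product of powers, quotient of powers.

a⁻³⁰·b⁴

(((((((a³)²) · a²)⁻¹) · b²) / a⁵) / a²)²
= (((((((a³)²) · a²)⁻¹) · b²) / a⁵)²) / ((a²)²)    [power of a quotient]
= (((((((a³)²) · a²)⁻¹) · b²)²) / ((a⁵)²)) / ((a²)²)    [power of a quotient]
= (((((((a³)²) · a²)⁻¹)²) · ((b²)²)) / ((a⁵)²)) / ((a²)²)    [power of a product]
= ((((((a³)²) · a²)⁻²) · ((b²)²)) / ((a⁵)²)) / ((a²)²)    [power of a power]
= ((((((a³)²)⁻²) · ((a²)⁻²)) · ((b²)²)) / ((a⁵)²)) / ((a²)²)    [power of a product]
= (((((a³)⁻⁴) · ((a²)⁻²)) · ((b²)²)) / ((a⁵)²)) / ((a²)²)    [power of a power]
= (((a⁻¹² · ((a²)⁻²)) · ((b²)²)) / ((a⁵)²)) / ((a²)²)    [power of a power]
= (((a⁻¹² · a⁻⁴) · ((b²)²)) / ((a⁵)²)) / ((a²)²)    [power of a power]
= ((a⁻¹⁶ · ((b²)²)) / ((a⁵)²)) / ((a²)²)    [product of powers]
= ((a⁻¹⁶ · b⁴) / ((a⁵)²)) / ((a²)²)    [power of a power]
= ((a⁻¹⁶ · b⁴) / a¹⁰) / ((a²)²)    [power of a power]
= ((a⁻¹⁶ · b⁴) / a¹⁰) / a⁴    [power of a power]
= a⁻³⁰·b⁴    [quotient of powers; product of powers]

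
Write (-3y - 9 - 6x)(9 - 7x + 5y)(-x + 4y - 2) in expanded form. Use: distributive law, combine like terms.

126xy - 258y^2 - 180y + 177x^2y - 21xy^2 - 60y^3 + 63x + 162 - 93x^2 - 42x^3

(-3y - 9 - 6x)(9 - 7x + 5y)(-x + 4y - 2)
= (-27y + 21xy - 15y^2 - 81 + 63x - 45y - 54x + 42x^2 - 30xy)(-x + 4y - 2)    [distributive law]
= (-72y - 9xy - 15y^2 - 81 + 9x + 42x^2)(-x + 4y - 2)    [combine like terms]
= 72xy - 288y^2 + 144y + 9x^2y - 36xy^2 + 18xy + 15xy^2 - 60y^3 + 30y^2 + 81x - 324y + 162 - 9x^2 + 36xy - 18x - 42x^3 + 168x^2y - 84x^2    [distributive law]
= 126xy - 258y^2 - 180y + 177x^2y - 21xy^2 - 60y^3 + 63x + 162 - 93x^2 - 42x^3    [combine like terms]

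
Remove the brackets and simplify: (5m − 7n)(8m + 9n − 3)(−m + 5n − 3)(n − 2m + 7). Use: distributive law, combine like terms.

(5m − 7n)(8m + 9n − 3)(−m + 5n − 3)(n − 2m + 7)
= (40m^2 + 45mn − 15m − 56mn − 63n^2 + 21n)(−m + 5n − 3)(n − 2m + 7)    [distributive law]
= (40m^2 − 11mn − 15m − 63n^2 + 21n)(−m + 5n − 3)(n − 2m + 7)    [combine like terms]
= (−40m^3 + 200m^2n − 120m^2 + 11m^2n − 55mn^2 + 33mn + 15m^2 − 75mn + 45m + 63mn^2 − 315n^3 + 189n^2 − 21mn + 105n^2 − 63n)(n − 2m + 7)    [distributive law]
= (−40m^3 + 211m^2n − 105m^2 + 8mn^2 − 63mn + 45m − 315n^3 + 294n^2 − 63n)(n − 2m + 7)    [combine like terms]
= −40m^3n + 80m^4 − 280m^3 + 211m^2n^2 − 422m^3n + 1477m^2n − 105m^2n + 210m^3 − 735m^2 + 8mn^3 − 16m^2n^2 + 56mn^2 − 63mn^2 + 126m^2n − 441mn + 45mn − 90m^2 + 315m − 315n^4 + 630mn^3 − 2205n^3 + 294n^3 − 588mn^2 + 2058n^2 − 63n^2 + 126mn − 441n    [distributive law]
= −462m^3n + 80m^4 − 70m^3 + 195m^2n^2 + 1498m^2n − 825m^2 + 638mn^3 − 595mn^2 − 270mn + 315m − 315n^4 − 1911n^3 + 1995n^2 − 441n    [combine like terms]

−462m^3n + 80m^4 − 70m^3 + 195m^2n^2 + 1498m^2n − 825m^2 + 638mn^3 − 595mn^2 − 270mn + 315m − 315n^4 − 1911n^3 + 1995n^2 − 441n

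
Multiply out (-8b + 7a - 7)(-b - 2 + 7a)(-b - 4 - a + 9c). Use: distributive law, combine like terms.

-8b^3 - 55b^2 + 55ab^2 + 72b^2c - 106b + 292ab + 207bc + 14a^2b - 567abc + 238a - 133a^2 - 567ac - 49a^3 + 441a^2c - 56 + 126c

(-8b + 7a - 7)(-b - 2 + 7a)(-b - 4 - a + 9c)
= (8b^2 + 16b - 56ab - 7ab - 14a + 49a^2 + 7b + 14 - 49a)(-b - 4 - a + 9c)    [distributive law]
= (8b^2 + 23b - 63ab - 63a + 49a^2 + 14)(-b - 4 - a + 9c)    [combine like terms]
= -8b^3 - 32b^2 - 8ab^2 + 72b^2c - 23b^2 - 92b - 23ab + 207bc + 63ab^2 + 252ab + 63a^2b - 567abc + 63ab + 252a + 63a^2 - 567ac - 49a^2b - 196a^2 - 49a^3 + 441a^2c - 14b - 56 - 14a + 126c    [distributive law]
= -8b^3 - 55b^2 + 55ab^2 + 72b^2c - 106b + 292ab + 207bc + 14a^2b - 567abc + 238a - 133a^2 - 567ac - 49a^3 + 441a^2c - 56 + 126c    [combine like terms]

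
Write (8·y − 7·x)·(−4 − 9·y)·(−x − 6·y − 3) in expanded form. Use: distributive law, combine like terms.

(8·y − 7·x)·(−4 − 9·y)·(−x − 6·y − 3)
= (−32·y − 72·y^2 + 28·x + 63·x·y)·(−x − 6·y − 3)    [distributive law]
= 32·x·y + 192·y^2 + 96·y + 72·x·y^2 + 432·y^3 + 216·y^2 − 28·x^2 − 168·x·y − 84·x − 63·x^2·y − 378·x·y^2 − 189·x·y    [distributive law]
= −325·x·y + 408·y^2 + 96·y − 306·x·y^2 + 432·y^3 − 28·x^2 − 84·x − 63·x^2·y    [combine like terms]

−325·x·y + 408·y^2 + 96·y − 306·x·y^2 + 432·y^3 − 28·x^2 − 84·x − 63·x^2·y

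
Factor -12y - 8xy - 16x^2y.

-12y - 8xy - 16x^2y
= 4(-3y - 2xy - 4x^2y)    [factor out 4]
= 4y(-3 - 2x - 4x^2)    [factor out y]

4y(-3 - 2x - 4x^2)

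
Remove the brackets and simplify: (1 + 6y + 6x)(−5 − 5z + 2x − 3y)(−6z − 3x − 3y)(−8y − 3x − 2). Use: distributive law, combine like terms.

−666yz − 456xz − 60z − 531xy − 213x^2 − 30x − 318y^2 − 30y − 600yz^2 − 450xz^2 − 60z^2 − 2535xyz − 585x^2z − 2100y^2z − 1185x^2y − 180x^3 − 1905xy^2 − 900y^3 − 1440y^2z^2 − 1980xyz^2 − 2322xy^2z − 792x^2yz − 1584y^3z − 72x^2y^2 + 342x^3y − 738xy^3 − 432y^4 − 540x^2z^2 − 54x^3z + 108x^4

(1 + 6y + 6x)(−5 − 5z + 2x − 3y)(−6z − 3x − 3y)(−8y − 3x − 2)
= (−5 − 5z + 2x − 3y − 30y − 30yz + 12xy − 18y^2 − 30x − 30xz + 12x^2 − 18xy)(−6z − 3x − 3y)(−8y − 3x − 2)    [distributive law]
= (−5 − 5z − 28x − 33y − 30yz − 6xy − 18y^2 − 30xz + 12x^2)(−6z − 3x − 3y)(−8y − 3x − 2)    [combine like terms]
= (30z + 15x + 15y + 30z^2 + 15xz + 15yz + 168xz + 84x^2 + 84xy + 198yz + 99xy + 99y^2 + 180yz^2 + 90xyz + 90y^2z + 36xyz + 18x^2y + 18xy^2 + 108y^2z + 54xy^2 + 54y^3 + 180xz^2 + 90x^2z + 90xyz − 72x^2z − 36x^3 − 36x^2y)(−8y − 3x − 2)    [distributive law]
= (30z + 15x + 15y + 30z^2 + 183xz + 213yz + 84x^2 + 183xy + 99y^2 + 180yz^2 + 216xyz + 198y^2z − 18x^2y + 72xy^2 + 54y^3 + 180xz^2 + 18x^2z − 36x^3)(−8y − 3x − 2)    [combine like terms]
= −240yz − 90xz − 60z − 120xy − 45x^2 − 30x − 120y^2 − 45xy − 30y − 240yz^2 − 90xz^2 − 60z^2 − 1464xyz − 549x^2z − 366xz − 1704y^2z − 639xyz − 426yz − 672x^2y − 252x^3 − 168x^2 − 1464xy^2 − 549x^2y − 366xy − 792y^3 − 297xy^2 − 198y^2 − 1440y^2z^2 − 540xyz^2 − 360yz^2 − 1728xy^2z − 648x^2yz − 432xyz − 1584y^3z − 594xy^2z − 396y^2z + 144x^2y^2 + 54x^3y + 36x^2y − 576xy^3 − 216x^2y^2 − 144xy^2 − 432y^4 − 162xy^3 − 108y^3 − 1440xyz^2 − 540x^2z^2 − 360xz^2 − 144x^2yz − 54x^3z − 36x^2z + 288x^3y + 108x^4 + 72x^3    [distributive law]
= −666yz − 456xz − 60z − 531xy − 213x^2 − 30x − 318y^2 − 30y − 600yz^2 − 450xz^2 − 60z^2 − 2535xyz − 585x^2z − 2100y^2z − 1185x^2y − 180x^3 − 1905xy^2 − 900y^3 − 1440y^2z^2 − 1980xyz^2 − 2322xy^2z − 792x^2yz − 1584y^3z − 72x^2y^2 + 342x^3y − 738xy^3 − 432y^4 − 540x^2z^2 − 54x^3z + 108x^4    [combine like terms]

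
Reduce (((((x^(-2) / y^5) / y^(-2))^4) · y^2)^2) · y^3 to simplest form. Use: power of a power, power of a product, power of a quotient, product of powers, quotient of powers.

x^(-16)y^(-17)

(((((x^(-2) / y^5) / y^(-2))^4) · y^2)^2) · y^3
= (((((x^(-2) / y^5) / y^(-2))^4)^2) · ((y^2)^2)) · y^3    [power of a product]
= ((((x^(-2) / y^5) / y^(-2))^8) · ((y^2)^2)) · y^3    [power of a power]
= ((((x^(-2) / y^5)^8) / ((y^(-2))^8)) · ((y^2)^2)) · y^3    [power of a quotient]
= (((((x^(-2))^8) / ((y^5)^8)) / ((y^(-2))^8)) · ((y^2)^2)) · y^3    [power of a quotient]
= (((x^(-16) / ((y^5)^8)) / ((y^(-2))^8)) · ((y^2)^2)) · y^3    [power of a power]
= (((x^(-16) / y^40) / ((y^(-2))^8)) · ((y^2)^2)) · y^3    [power of a power]
= (((x^(-16) / y^40) / y^(-16)) · ((y^2)^2)) · y^3    [power of a power]
= (((x^(-16) / y^40) / y^(-16)) · y^4) · y^3    [power of a power]
= x^(-16)y^(-17)    [quotient of powers; product of powers]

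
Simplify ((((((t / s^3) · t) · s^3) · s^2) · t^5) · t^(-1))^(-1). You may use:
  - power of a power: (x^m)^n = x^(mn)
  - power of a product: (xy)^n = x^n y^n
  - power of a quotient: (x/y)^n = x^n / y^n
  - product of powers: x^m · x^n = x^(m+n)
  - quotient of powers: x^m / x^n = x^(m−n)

s^(-2)t^(-6)

((((((t / s^3) · t) · s^3) · s^2) · t^5) · t^(-1))^(-1)
= ((((((t / s^3) · t) · s^3) · s^2) · t^5)^(-1)) · ((t^(-1))^(-1))    [power of a product]
= ((((((t / s^3) · t) · s^3) · s^2)^(-1)) · ((t^5)^(-1))) · ((t^(-1))^(-1))    [power of a product]
= ((((((t / s^3) · t) · s^3)^(-1)) · ((s^2)^(-1))) · ((t^5)^(-1))) · ((t^(-1))^(-1))    [power of a product]
= ((((((t / s^3) · t)^(-1)) · ((s^3)^(-1))) · ((s^2)^(-1))) · ((t^5)^(-1))) · ((t^(-1))^(-1))    [power of a product]
= ((((((t / s^3)^(-1)) · (t^(-1))) · ((s^3)^(-1))) · ((s^2)^(-1))) · ((t^5)^(-1))) · ((t^(-1))^(-1))    [power of a product]
= ((((((t^(-1)) / ((s^3)^(-1))) · (t^(-1))) · ((s^3)^(-1))) · ((s^2)^(-1))) · ((t^5)^(-1))) · ((t^(-1))^(-1))    [power of a quotient]
= (((((t^(-1) / s^(-3)) · (t^(-1))) · ((s^3)^(-1))) · ((s^2)^(-1))) · ((t^5)^(-1))) · ((t^(-1))^(-1))    [power of a power]
= (((((t^(-1) / s^(-3)) · t^(-1)) · s^(-3)) · ((s^2)^(-1))) · ((t^5)^(-1))) · ((t^(-1))^(-1))    [power of a power]
= (((((t^(-1) / s^(-3)) · t^(-1)) · s^(-3)) · s^(-2)) · ((t^5)^(-1))) · ((t^(-1))^(-1))    [power of a power]
= (((((t^(-1) / s^(-3)) · t^(-1)) · s^(-3)) · s^(-2)) · t^(-5)) · ((t^(-1))^(-1))    [power of a power]
= (((((t^(-1) / s^(-3)) · t^(-1)) · s^(-3)) · s^(-2)) · t^(-5)) · t    [power of a power]
= s^(-2)t^(-6)    [quotient of powers; product of powers]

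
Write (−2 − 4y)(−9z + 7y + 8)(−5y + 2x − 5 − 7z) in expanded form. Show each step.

(−2 − 4y)(−9z + 7y + 8)(−5y + 2x − 5 − 7z)
= (18z − 14y − 16 + 36yz − 28y² − 32y)(−5y + 2x − 5 − 7z)    [distributive law]
= (18z − 46y − 16 + 36yz − 28y²)(−5y + 2x − 5 − 7z)    [combine like terms]
= −90yz + 36xz − 90z − 126z² + 230y² − 92xy + 230y + 322yz + 80y − 32x + 80 + 112z − 180y²z + 72xyz − 180yz − 252yz² + 140y³ − 56xy² + 140y² + 196y²z    [distributive law]
= 52yz + 36xz + 22z − 126z² + 370y² − 92xy + 310y − 32x + 80 + 16y²z + 72xyz − 252yz² + 140y³ − 56xy²    [combine like terms]

52yz + 36xz + 22z − 126z² + 370y² − 92xy + 310y − 32x + 80 + 16y²z + 72xyz − 252yz² + 140y³ − 56xy²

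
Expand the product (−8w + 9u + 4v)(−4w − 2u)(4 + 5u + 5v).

(−8w + 9u + 4v)(−4w − 2u)(4 + 5u + 5v)
= (32w^2 + 16uw − 36uw − 18u^2 − 16vw − 8uv)(4 + 5u + 5v)    [distributive law]
= (32w^2 − 20uw − 18u^2 − 16vw − 8uv)(4 + 5u + 5v)    [combine like terms]
= 128w^2 + 160uw^2 + 160vw^2 − 80uw − 100u^2w − 100uvw − 72u^2 − 90u^3 − 90u^2v − 64vw − 80uvw − 80v^2w − 32uv − 40u^2v − 40uv^2    [distributive law]
= 128w^2 + 160uw^2 + 160vw^2 − 80uw − 100u^2w − 180uvw − 72u^2 − 90u^3 − 130u^2v − 64vw − 80v^2w − 32uv − 40uv^2    [combine like terms]

128w^2 + 160uw^2 + 160vw^2 − 80uw − 100u^2w − 180uvw − 72u^2 − 90u^3 − 130u^2v − 64vw − 80v^2w − 32uv − 40uv^2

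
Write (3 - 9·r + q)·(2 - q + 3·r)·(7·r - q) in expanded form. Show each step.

42·r - 6·q + 2·q·r + q² - 63·r² + 111·q·r² - 19·q²·r - 189·r³ + q³

(3 - 9·r + q)·(2 - q + 3·r)·(7·r - q)
= (6 - 3·q + 9·r - 18·r + 9·q·r - 27·r² + 2·q - q² + 3·q·r)·(7·r - q)    [distributive law]
= (6 - q - 9·r + 12·q·r - 27·r² - q²)·(7·r - q)    [combine like terms]
= 42·r - 6·q - 7·q·r + q² - 63·r² + 9·q·r + 84·q·r² - 12·q²·r - 189·r³ + 27·q·r² - 7·q²·r + q³    [distributive law]
= 42·r - 6·q + 2·q·r + q² - 63·r² + 111·q·r² - 19·q²·r - 189·r³ + q³    [combine like terms]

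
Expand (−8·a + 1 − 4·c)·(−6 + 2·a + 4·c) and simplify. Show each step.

50·a − 16·a^2 − 40·a·c − 6 + 28·c − 16·c^2

(−8·a + 1 − 4·c)·(−6 + 2·a + 4·c)
= 48·a − 16·a^2 − 32·a·c − 6 + 2·a + 4·c + 24·c − 8·a·c − 16·c^2    [distributive law]
= 50·a − 16·a^2 − 40·a·c − 6 + 28·c − 16·c^2    [combine like terms]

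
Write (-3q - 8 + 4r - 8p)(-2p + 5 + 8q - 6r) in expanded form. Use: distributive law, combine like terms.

(-3q - 8 + 4r - 8p)(-2p + 5 + 8q - 6r)
= 6pq - 15q - 24q^2 + 18qr + 16p - 40 - 64q + 48r - 8pr + 20r + 32qr - 24r^2 + 16p^2 - 40p - 64pq + 48pr    [distributive law]
= -58pq - 79q - 24q^2 + 50qr - 24p - 40 + 68r + 40pr - 24r^2 + 16p^2    [combine like terms]

-58pq - 79q - 24q^2 + 50qr - 24p - 40 + 68r + 40pr - 24r^2 + 16p^2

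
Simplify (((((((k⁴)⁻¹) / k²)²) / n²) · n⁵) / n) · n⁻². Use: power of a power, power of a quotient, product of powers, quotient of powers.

(((((((k⁴)⁻¹) / k²)²) / n²) · n⁵) / n) · n⁻²
= (((((((k⁴)⁻¹)²) / ((k²)²)) / n²) · n⁵) / n) · n⁻²    [power of a quotient]
= ((((((k⁴)⁻²) / ((k²)²)) / n²) · n⁵) / n) · n⁻²    [power of a power]
= ((((k⁻⁸ / ((k²)²)) / n²) · n⁵) / n) · n⁻²    [power of a power]
= ((((k⁻⁸ / k⁴) / n²) · n⁵) / n) · n⁻²    [power of a power]
= (((k⁻¹² / n²) · n⁵) / n) · n⁻²    [quotient of powers]
= k⁻¹²    [quotient of powers; product of powers]

k⁻¹²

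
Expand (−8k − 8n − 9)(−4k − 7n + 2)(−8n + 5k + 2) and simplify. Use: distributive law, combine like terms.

(−8k − 8n − 9)(−4k − 7n + 2)(−8n + 5k + 2)
= (32k^2 + 56kn − 16k + 32kn + 56n^2 − 16n + 36k + 63n − 18)(−8n + 5k + 2)    [distributive law]
= (32k^2 + 88kn + 20k + 56n^2 + 47n − 18)(−8n + 5k + 2)    [combine like terms]
= −256k^2n + 160k^3 + 64k^2 − 704kn^2 + 440k^2n + 176kn − 160kn + 100k^2 + 40k − 448n^3 + 280kn^2 + 112n^2 − 376n^2 + 235kn + 94n + 144n − 90k − 36    [distributive law]
= 184k^2n + 160k^3 + 164k^2 − 424kn^2 + 251kn − 50k − 448n^3 − 264n^2 + 238n − 36    [combine like terms]

184k^2n + 160k^3 + 164k^2 − 424kn^2 + 251kn − 50k − 448n^3 − 264n^2 + 238n − 36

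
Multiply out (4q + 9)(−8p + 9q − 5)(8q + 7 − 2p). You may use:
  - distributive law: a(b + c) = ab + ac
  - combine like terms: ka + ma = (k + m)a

(4q + 9)(−8p + 9q − 5)(8q + 7 − 2p)
= (−32pq + 36q² − 20q − 72p + 81q − 45)(8q + 7 − 2p)    [distributive law]
= (−32pq + 36q² + 61q − 72p − 45)(8q + 7 − 2p)    [combine like terms]
= −256pq² − 224pq + 64p²q + 288q³ + 252q² − 72pq² + 488q² + 427q − 122pq − 576pq − 504p + 144p² − 360q − 315 + 90p    [distributive law]
= −328pq² − 922pq + 64p²q + 288q³ + 740q² + 67q − 414p + 144p² − 315    [combine like terms]

−328pq² − 922pq + 64p²q + 288q³ + 740q² + 67q − 414p + 144p² − 315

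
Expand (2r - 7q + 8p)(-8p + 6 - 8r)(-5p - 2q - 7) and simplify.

(2r - 7q + 8p)(-8p + 6 - 8r)(-5p - 2q - 7)
= (-16pr + 12r - 16r² + 56pq - 42q + 56qr - 64p² + 48p - 64pr)(-5p - 2q - 7)    [distributive law]
= (-80pr + 12r - 16r² + 56pq - 42q + 56qr - 64p² + 48p)(-5p - 2q - 7)    [combine like terms]
= 400p²r + 160pqr + 560pr - 60pr - 24qr - 84r + 80pr² + 32qr² + 112r² - 280p²q - 112pq² - 392pq + 210pq + 84q² + 294q - 280pqr - 112q²r - 392qr + 320p³ + 128p²q + 448p² - 240p² - 96pq - 336p    [distributive law]
= 400p²r - 120pqr + 500pr - 416qr - 84r + 80pr² + 32qr² + 112r² - 152p²q - 112pq² - 278pq + 84q² + 294q - 112q²r + 320p³ + 208p² - 336p    [combine like terms]

400p²r - 120pqr + 500pr - 416qr - 84r + 80pr² + 32qr² + 112r² - 152p²q - 112pq² - 278pq + 84q² + 294q - 112q²r + 320p³ + 208p² - 336p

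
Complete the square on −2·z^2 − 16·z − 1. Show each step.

−2·z^2 − 16·z − 1
= −2(z^2 + 8·z) − 1    [factor out -2 from the z-terms]
= −2(z^2 + 8·z + 16 − 16) − 1    [add and subtract 16 inside the bracket]
= −2(z + 4)^2 + 32 − 1    [perfect-square identity]
= −2(z + 4)^2 + 31    [combine constants]

−2(z + 4)^2 + 31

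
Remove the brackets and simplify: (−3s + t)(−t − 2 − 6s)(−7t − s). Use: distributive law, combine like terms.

22st² − 123s²t − 40st − 6s² − 18s³ + 7t³ + 14t²

(−3s + t)(−t − 2 − 6s)(−7t − s)
= (3st + 6s + 18s² − t² − 2t − 6st)(−7t − s)    [distributive law]
= (−3st + 6s + 18s² − t² − 2t)(−7t − s)    [combine like terms]
= 21st² + 3s²t − 42st − 6s² − 126s²t − 18s³ + 7t³ + st² + 14t² + 2st    [distributive law]
= 22st² − 123s²t − 40st − 6s² − 18s³ + 7t³ + 14t²    [combine like terms]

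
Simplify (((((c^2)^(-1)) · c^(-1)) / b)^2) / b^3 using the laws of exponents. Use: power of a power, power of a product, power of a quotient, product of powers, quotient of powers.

b^(-5)·c^(-6)

(((((c^2)^(-1)) · c^(-1)) / b)^2) / b^3
= (((((c^2)^(-1)) · c^(-1))^2) / (b^2)) / b^3    [power of a quotient]
= (((((c^2)^(-1))^2) · ((c^(-1))^2)) / (b^2)) / b^3    [power of a product]
= ((((c^2)^(-2)) · ((c^(-1))^2)) / (b^2)) / b^3    [power of a power]
= ((c^(-4) · ((c^(-1))^2)) / (b^2)) / b^3    [power of a power]
= ((c^(-4) · c^(-2)) / (b^2)) / b^3    [power of a power]
= (c^(-6) / (b^2)) / b^3    [product of powers]
= b^(-5)·c^(-6)    [quotient of powers; product of powers]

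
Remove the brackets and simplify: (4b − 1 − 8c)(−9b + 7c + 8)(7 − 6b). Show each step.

(4b − 1 − 8c)(−9b + 7c + 8)(7 − 6b)
= (−36b^2 + 28bc + 32b + 9b − 7c − 8 + 72bc − 56c^2 − 64c)(7 − 6b)    [distributive law]
= (−36b^2 + 100bc + 41b − 71c − 8 − 56c^2)(7 − 6b)    [combine like terms]
= −252b^2 + 216b^3 + 700bc − 600b^2c + 287b − 246b^2 − 497c + 426bc − 56 + 48b − 392c^2 + 336bc^2    [distributive law]
= −498b^2 + 216b^3 + 1126bc − 600b^2c + 335b − 497c − 56 − 392c^2 + 336bc^2    [combine like terms]

−498b^2 + 216b^3 + 1126bc − 600b^2c + 335b − 497c − 56 − 392c^2 + 336bc^2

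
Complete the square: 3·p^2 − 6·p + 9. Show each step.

3(p − 1)^2 + 6

3·p^2 − 6·p + 9
= 3(p^2 − 2·p) + 9    [factor out 3 from the p-terms]
= 3(p^2 − 2·p + 1 − 1) + 9    [add and subtract 1 inside the bracket]
= 3(p − 1)^2 − 3 + 9    [perfect-square identity]
= 3(p − 1)^2 + 6    [combine constants]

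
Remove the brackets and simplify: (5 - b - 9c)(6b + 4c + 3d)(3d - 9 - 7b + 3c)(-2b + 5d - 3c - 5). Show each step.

-819b^2d + 15bd^2 + 1598bcd - 1140bd + 1320b^2 - 1190bc + 1350b + 102b^3 - 2416b^2c - 2574bc^2 + 2010cd^2 + 1821c^2d - 2235cd - 1380c^2 + 900c - 612c^3 + 225d^3 - 900d^2 + 675d + 204b^3d + 33b^2d^2 + 1919b^2cd - 84b^4 - 902b^3c - 1320b^2c^2 + 219bcd^2 + 750bc^2d - 18bc^3 - 45bd^3 - 702c^2d^2 + 27c^3d + 324c^4 - 405cd^3

(5 - b - 9c)(6b + 4c + 3d)(3d - 9 - 7b + 3c)(-2b + 5d - 3c - 5)
= (30b + 20c + 15d - 6b^2 - 4bc - 3bd - 54bc - 36c^2 - 27cd)(3d - 9 - 7b + 3c)(-2b + 5d - 3c - 5)    [distributive law]
= (30b + 20c + 15d - 6b^2 - 58bc - 3bd - 36c^2 - 27cd)(3d - 9 - 7b + 3c)(-2b + 5d - 3c - 5)    [combine like terms]
= (90bd - 270b - 210b^2 + 90bc + 60cd - 180c - 140bc + 60c^2 + 45d^2 - 135d - 105bd + 45cd - 18b^2d + 54b^2 + 42b^3 - 18b^2c - 174bcd + 522bc + 406b^2c - 174bc^2 - 9bd^2 + 27bd + 21b^2d - 9bcd - 108c^2d + 324c^2 + 252bc^2 - 108c^3 - 81cd^2 + 243cd + 189bcd - 81c^2d)(-2b + 5d - 3c - 5)    [distributive law]
= (12bd - 270b - 156b^2 + 472bc + 348cd - 180c + 384c^2 + 45d^2 - 135d + 3b^2d + 42b^3 + 388b^2c + 6bcd + 78bc^2 - 9bd^2 - 189c^2d - 108c^3 - 81cd^2)(-2b + 5d - 3c - 5)    [combine like terms]
= -24b^2d + 60bd^2 - 36bcd - 60bd + 540b^2 - 1350bd + 810bc + 1350b + 312b^3 - 780b^2d + 468b^2c + 780b^2 - 944b^2c + 2360bcd - 1416bc^2 - 2360bc - 696bcd + 1740cd^2 - 1044c^2d - 1740cd + 360bc - 900cd + 540c^2 + 900c - 768bc^2 + 1920c^2d - 1152c^3 - 1920c^2 - 90bd^2 + 225d^3 - 135cd^2 - 225d^2 + 270bd - 675d^2 + 405cd + 675d - 6b^3d + 15b^2d^2 - 9b^2cd - 15b^2d - 84b^4 + 210b^3d - 126b^3c - 210b^3 - 776b^3c + 1940b^2cd - 1164b^2c^2 - 1940b^2c - 12b^2cd + 30bcd^2 - 18bc^2d - 30bcd - 156b^2c^2 + 390bc^2d - 234bc^3 - 390bc^2 + 18b^2d^2 - 45bd^3 + 27bcd^2 + 45bd^2 + 378bc^2d - 945c^2d^2 + 567c^3d + 945c^2d + 216bc^3 - 540c^3d + 324c^4 + 540c^3 + 162bcd^2 - 405cd^3 + 243c^2d^2 + 405cd^2    [distributive law]
= -819b^2d + 15bd^2 + 1598bcd - 1140bd + 1320b^2 - 1190bc + 1350b + 102b^3 - 2416b^2c - 2574bc^2 + 2010cd^2 + 1821c^2d - 2235cd - 1380c^2 + 900c - 612c^3 + 225d^3 - 900d^2 + 675d + 204b^3d + 33b^2d^2 + 1919b^2cd - 84b^4 - 902b^3c - 1320b^2c^2 + 219bcd^2 + 750bc^2d - 18bc^3 - 45bd^3 - 702c^2d^2 + 27c^3d + 324c^4 - 405cd^3    [combine like terms]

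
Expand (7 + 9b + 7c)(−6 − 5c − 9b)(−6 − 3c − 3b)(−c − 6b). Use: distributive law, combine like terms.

(7 + 9b + 7c)(−6 − 5c − 9b)(−6 − 3c − 3b)(−c − 6b)
= (−42 − 35c − 63b − 54b − 45bc − 81b^2 − 42c − 35c^2 − 63bc)(−6 − 3c − 3b)(−c − 6b)    [distributive law]
= (−42 − 77c − 117b − 108bc − 81b^2 − 35c^2)(−6 − 3c − 3b)(−c − 6b)    [combine like terms]
= (252 + 126c + 126b + 462c + 231c^2 + 231bc + 702b + 351bc + 351b^2 + 648bc + 324bc^2 + 324b^2c + 486b^2 + 243b^2c + 243b^3 + 210c^2 + 105c^3 + 105bc^2)(−c − 6b)    [distributive law]
= (252 + 588c + 828b + 441c^2 + 1230bc + 837b^2 + 429bc^2 + 567b^2c + 243b^3 + 105c^3)(−c − 6b)    [combine like terms]
= −252c − 1512b − 588c^2 − 3528bc − 828bc − 4968b^2 − 441c^3 − 2646bc^2 − 1230bc^2 − 7380b^2c − 837b^2c − 5022b^3 − 429bc^3 − 2574b^2c^2 − 567b^2c^2 − 3402b^3c − 243b^3c − 1458b^4 − 105c^4 − 630bc^3    [distributive law]
= −252c − 1512b − 588c^2 − 4356bc − 4968b^2 − 441c^3 − 3876bc^2 − 8217b^2c − 5022b^3 − 1059bc^3 − 3141b^2c^2 − 3645b^3c − 1458b^4 − 105c^4    [combine like terms]

−252c − 1512b − 588c^2 − 4356bc − 4968b^2 − 441c^3 − 3876bc^2 − 8217b^2c − 5022b^3 − 1059bc^3 − 3141b^2c^2 − 3645b^3c − 1458b^4 − 105c^4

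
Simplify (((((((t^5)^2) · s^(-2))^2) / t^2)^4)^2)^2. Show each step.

s^(-64)t^288

(((((((t^5)^2) · s^(-2))^2) / t^2)^4)^2)^2
= ((((((t^5)^2) · s^(-2))^2) / t^2)^4)^4    [power of a power]
= (((((t^5)^2) · s^(-2))^2) / t^2)^16    [power of a power]
= (((((t^5)^2) · s^(-2))^2)^16) / ((t^2)^16)    [power of a quotient]
= ((((t^5)^2) · s^(-2))^32) / ((t^2)^16)    [power of a power]
= ((((t^5)^2)^32) · ((s^(-2))^32)) / ((t^2)^16)    [power of a product]
= (((t^5)^64) · ((s^(-2))^32)) / ((t^2)^16)    [power of a power]
= (t^320 · ((s^(-2))^32)) / ((t^2)^16)    [power of a power]
= (t^320 · s^(-64)) / ((t^2)^16)    [power of a power]
= (t^320 · s^(-64)) / t^32    [power of a power]
= s^(-64)t^288    [quotient of powers]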